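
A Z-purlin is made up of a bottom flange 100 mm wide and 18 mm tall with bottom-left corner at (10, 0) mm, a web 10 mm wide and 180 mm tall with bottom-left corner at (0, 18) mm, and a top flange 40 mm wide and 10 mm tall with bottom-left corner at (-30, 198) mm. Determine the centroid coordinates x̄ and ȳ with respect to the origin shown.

x̄ = 28.25 mm, ȳ = 72.95 mm

bottom flange: A = 100 × 18 = 1800.00, centroid at (60.00, 9.00).
web: A = 10 × 180 = 1800.00, centroid at (5.00, 108.00).
top flange: A = 40 × 10 = 400.00, centroid at (-10.00, 203.00).
ΣA = 4000.00 mm²
ΣAx̄ = (1800.00)(60.00) + (1800.00)(5.00) + (400.00)(-10.00) = 113000.00 mm³
ΣAȳ = (1800.00)(9.00) + (1800.00)(108.00) + (400.00)(203.00) = 291800.00 mm³
x̄ = 113000.00 / 4000.00 = 28.25 mm
ȳ = 291800.00 / 4000.00 = 72.95 mm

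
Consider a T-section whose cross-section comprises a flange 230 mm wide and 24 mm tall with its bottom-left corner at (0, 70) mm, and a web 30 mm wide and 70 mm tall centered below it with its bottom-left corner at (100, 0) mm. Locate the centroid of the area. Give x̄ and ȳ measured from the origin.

x̄ = 115.00 mm, ȳ = 69.05 mm

web: A = 30 × 70 = 2100.00, centroid at (115.00, 35.00).
flange: A = 230 × 24 = 5520.00, centroid at (115.00, 82.00).
ΣA = 7620.00 mm²
ΣAx̄ = (2100.00)(115.00) + (5520.00)(115.00) = 876300.00 mm³
ΣAȳ = (2100.00)(35.00) + (5520.00)(82.00) = 526140.00 mm³
x̄ = 876300.00 / 7620.00 = 115.00 mm
ȳ = 526140.00 / 7620.00 = 69.05 mm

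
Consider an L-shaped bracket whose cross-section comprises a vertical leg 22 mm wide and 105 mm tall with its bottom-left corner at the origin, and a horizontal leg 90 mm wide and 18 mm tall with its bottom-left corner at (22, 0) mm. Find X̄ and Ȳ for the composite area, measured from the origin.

vertical leg: A = 22 × 105 = 2310.00, centroid at (11.00, 52.50).
horizontal leg: A = 90 × 18 = 1620.00, centroid at (67.00, 9.00).
ΣA = 3930.00 mm², ΣAX̄ = 133950.00 mm³, ΣAȲ = 135855.00 mm³.
X̄ = 133950.00/3930.00 = 34.08 mm; Ȳ = 135855.00/3930.00 = 34.57 mm.

X̄ = 34.08 mm, Ȳ = 34.57 mm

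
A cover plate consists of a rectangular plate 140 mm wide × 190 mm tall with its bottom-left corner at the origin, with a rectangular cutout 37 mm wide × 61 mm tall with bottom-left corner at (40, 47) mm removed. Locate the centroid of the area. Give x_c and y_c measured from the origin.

x_c = 71.07 mm, y_c = 96.62 mm

Part | A | x̄ᵢ | ȳᵢ | A·x̄ᵢ | A·ȳᵢ
plate | 26600.00 | 70.00 | 95.00 | 1862000.00 | 2527000.00
hole | -2257.00 | 58.50 | 77.50 | -132034.50 | -174917.50
Σ | 24343.00 |  |  | 1729965.50 | 2352082.50
x_c = 1729965.50 / 24343.00 = 71.07 mm
y_c = 2352082.50 / 24343.00 = 96.62 mm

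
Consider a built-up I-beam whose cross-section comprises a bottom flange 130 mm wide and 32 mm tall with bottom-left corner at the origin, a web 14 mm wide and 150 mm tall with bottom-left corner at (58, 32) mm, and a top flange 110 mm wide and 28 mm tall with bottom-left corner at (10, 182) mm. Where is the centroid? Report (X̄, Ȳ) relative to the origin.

bottom flange: A = 130 × 32 = 4160.00, centroid at (65.00, 16.00).
web: A = 14 × 150 = 2100.00, centroid at (65.00, 107.00).
top flange: A = 110 × 28 = 3080.00, centroid at (65.00, 196.00).
ΣA = 9340.00 mm²
ΣAX̄ = (4160.00)(65.00) + (2100.00)(65.00) + (3080.00)(65.00) = 607100.00 mm³
ΣAȲ = (4160.00)(16.00) + (2100.00)(107.00) + (3080.00)(196.00) = 894940.00 mm³
X̄ = 607100.00 / 9340.00 = 65.00 mm
Ȳ = 894940.00 / 9340.00 = 95.82 mm

X̄ = 65.00 mm, Ȳ = 95.82 mm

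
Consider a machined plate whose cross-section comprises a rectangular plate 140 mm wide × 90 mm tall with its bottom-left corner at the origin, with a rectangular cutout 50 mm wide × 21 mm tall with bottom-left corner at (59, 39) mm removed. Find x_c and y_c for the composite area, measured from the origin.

Part | A | x̄ᵢ | ȳᵢ | A·x̄ᵢ | A·ȳᵢ
plate | 12600.00 | 70.00 | 45.00 | 882000.00 | 567000.00
hole | -1050.00 | 84.00 | 49.50 | -88200.00 | -51975.00
Σ | 11550.00 |  |  | 793800.00 | 515025.00
x_c = 793800.00 / 11550.00 = 68.73 mm
y_c = 515025.00 / 11550.00 = 44.59 mm

x_c = 68.73 mm, y_c = 44.59 mm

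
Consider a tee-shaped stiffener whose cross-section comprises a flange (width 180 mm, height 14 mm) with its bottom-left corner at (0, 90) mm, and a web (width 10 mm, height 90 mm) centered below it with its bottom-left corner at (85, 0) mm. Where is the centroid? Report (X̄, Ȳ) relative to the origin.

web: A = 10 × 90 = 900.00, centroid at (90.00, 45.00).
flange: A = 180 × 14 = 2520.00, centroid at (90.00, 97.00).
ΣA = 3420.00 mm²
ΣAX̄ = (900.00)(90.00) + (2520.00)(90.00) = 307800.00 mm³
ΣAȲ = (900.00)(45.00) + (2520.00)(97.00) = 284940.00 mm³
X̄ = 307800.00 / 3420.00 = 90.00 mm
Ȳ = 284940.00 / 3420.00 = 83.32 mm

X̄ = 90.00 mm, Ȳ = 83.32 mm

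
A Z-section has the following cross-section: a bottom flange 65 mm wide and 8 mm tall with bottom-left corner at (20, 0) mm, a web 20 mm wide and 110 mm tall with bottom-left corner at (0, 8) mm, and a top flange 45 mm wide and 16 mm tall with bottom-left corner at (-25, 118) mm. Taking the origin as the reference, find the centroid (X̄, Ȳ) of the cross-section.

Part | A | x̄ᵢ | ȳᵢ | A·x̄ᵢ | A·ȳᵢ
bottom flange | 520.00 | 52.50 | 4.00 | 27300.00 | 2080.00
web | 2200.00 | 10.00 | 63.00 | 22000.00 | 138600.00
top flange | 720.00 | -2.50 | 126.00 | -1800.00 | 90720.00
Σ | 3440.00 |  |  | 47500.00 | 231400.00
X̄ = 47500.00 / 3440.00 = 13.81 mm
Ȳ = 231400.00 / 3440.00 = 67.27 mm

X̄ = 13.81 mm, Ȳ = 67.27 mm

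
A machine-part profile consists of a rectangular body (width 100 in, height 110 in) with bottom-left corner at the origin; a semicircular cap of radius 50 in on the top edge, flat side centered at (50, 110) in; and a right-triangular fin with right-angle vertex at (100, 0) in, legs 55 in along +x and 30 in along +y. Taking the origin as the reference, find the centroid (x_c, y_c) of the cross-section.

Part | A | x̄ᵢ | ȳᵢ | A·x̄ᵢ | A·ȳᵢ
rectangular body | 11000.00 | 50.00 | 55.00 | 550000.00 | 605000.00
semicircular top | 3926.99 | 50.00 | 131.22 | 196349.54 | 515302.32
triangular fin | 825.00 | 118.33 | 10.00 | 97625.00 | 8250.00
Σ | 15751.99 |  |  | 843974.54 | 1128552.32
x_c = 843974.54 / 15751.99 = 53.58 in
y_c = 1128552.32 / 15751.99 = 71.65 in

x_c = 53.58 in, y_c = 71.65 in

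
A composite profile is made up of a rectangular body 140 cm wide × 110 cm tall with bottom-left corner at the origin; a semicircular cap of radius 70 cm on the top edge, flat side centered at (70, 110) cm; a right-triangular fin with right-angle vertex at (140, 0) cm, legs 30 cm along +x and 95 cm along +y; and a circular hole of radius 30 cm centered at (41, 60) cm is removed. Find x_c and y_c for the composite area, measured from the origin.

Part | A | x̄ᵢ | ȳᵢ | A·x̄ᵢ | A·ȳᵢ
rectangular body | 15400.00 | 70.00 | 55.00 | 1078000.00 | 847000.00
semicircular top | 7696.90 | 70.00 | 139.71 | 538783.14 | 1075325.89
triangular fin | 1425.00 | 150.00 | 31.67 | 213750.00 | 45125.00
hole | -2827.43 | 41.00 | 60.00 | -115924.77 | -169646.00
Σ | 21694.47 |  |  | 1714608.37 | 1797804.88
x_c = 1714608.37 / 21694.47 = 79.03 cm
y_c = 1797804.88 / 21694.47 = 82.87 cm

x_c = 79.03 cm, y_c = 82.87 cm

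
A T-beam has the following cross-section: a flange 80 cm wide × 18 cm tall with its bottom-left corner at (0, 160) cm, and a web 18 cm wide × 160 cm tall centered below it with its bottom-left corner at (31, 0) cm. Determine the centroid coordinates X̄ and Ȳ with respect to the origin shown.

X̄ = 40.00 cm, Ȳ = 109.67 cm

web: A = 18 × 160 = 2880.00, centroid at (40.00, 80.00).
flange: A = 80 × 18 = 1440.00, centroid at (40.00, 169.00).
ΣA = 4320.00 cm², ΣAX̄ = 172800.00 cm³, ΣAȲ = 473760.00 cm³.
X̄ = 172800.00/4320.00 = 40.00 cm; Ȳ = 473760.00/4320.00 = 109.67 cm.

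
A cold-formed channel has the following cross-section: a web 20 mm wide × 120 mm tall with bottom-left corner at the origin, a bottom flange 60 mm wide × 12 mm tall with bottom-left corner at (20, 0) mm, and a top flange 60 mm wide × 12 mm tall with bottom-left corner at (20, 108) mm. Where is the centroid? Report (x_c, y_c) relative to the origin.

web: A = 20 × 120 = 2400.00, centroid at (10.00, 60.00).
bottom flange: A = 60 × 12 = 720.00, centroid at (50.00, 6.00).
top flange: A = 60 × 12 = 720.00, centroid at (50.00, 114.00).
ΣA = 3840.00 mm²
ΣAx_c = (2400.00)(10.00) + (720.00)(50.00) + (720.00)(50.00) = 96000.00 mm³
ΣAy_c = (2400.00)(60.00) + (720.00)(6.00) + (720.00)(114.00) = 230400.00 mm³
x_c = 96000.00 / 3840.00 = 25.00 mm
y_c = 230400.00 / 3840.00 = 60.00 mm

x_c = 25.00 mm, y_c = 60.00 mm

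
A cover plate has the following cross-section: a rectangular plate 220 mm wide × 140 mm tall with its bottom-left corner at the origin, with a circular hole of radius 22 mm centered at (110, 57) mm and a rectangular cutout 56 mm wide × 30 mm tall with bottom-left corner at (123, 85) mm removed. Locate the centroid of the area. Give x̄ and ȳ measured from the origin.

x̄ = 107.50 mm, ȳ = 68.89 mm

Part | A | x̄ᵢ | ȳᵢ | A·x̄ᵢ | A·ȳᵢ
plate | 30800.00 | 110.00 | 70.00 | 3388000.00 | 2156000.00
hole 1 | -1520.53 | 110.00 | 57.00 | -167258.39 | -86670.26
hole 2 | -1680.00 | 151.00 | 100.00 | -253680.00 | -168000.00
Σ | 27599.47 |  |  | 2967061.61 | 1901329.74
x̄ = 2967061.61 / 27599.47 = 107.50 mm
ȳ = 1901329.74 / 27599.47 = 68.89 mm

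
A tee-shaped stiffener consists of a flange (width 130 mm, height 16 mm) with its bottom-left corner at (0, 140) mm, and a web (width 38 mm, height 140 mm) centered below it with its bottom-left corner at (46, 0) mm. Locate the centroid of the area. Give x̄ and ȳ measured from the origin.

x̄ = 65.00 mm, ȳ = 91.92 mm

Part | A | x̄ᵢ | ȳᵢ | A·x̄ᵢ | A·ȳᵢ
web | 5320.00 | 65.00 | 70.00 | 345800.00 | 372400.00
flange | 2080.00 | 65.00 | 148.00 | 135200.00 | 307840.00
Σ | 7400.00 |  |  | 481000.00 | 680240.00
x̄ = 481000.00 / 7400.00 = 65.00 mm
ȳ = 680240.00 / 7400.00 = 91.92 mm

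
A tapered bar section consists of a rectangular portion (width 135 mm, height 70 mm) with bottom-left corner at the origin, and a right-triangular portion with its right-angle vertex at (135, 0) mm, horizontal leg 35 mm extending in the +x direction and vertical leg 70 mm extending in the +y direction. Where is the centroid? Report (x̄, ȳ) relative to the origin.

x̄ = 76.58 mm, ȳ = 33.66 mm

rectangular portion: A = 135 × 70 = 9450.00, centroid at (67.50, 35.00).
triangular portion: A = ½·35·70 = 1225.00, centroid at (146.67, 23.33).
ΣA = 10675.00 mm²
ΣAx̄ = (9450.00)(67.50) + (1225.00)(146.67) = 817541.67 mm³
ΣAȳ = (9450.00)(35.00) + (1225.00)(23.33) = 359333.33 mm³
x̄ = 817541.67 / 10675.00 = 76.58 mm
ȳ = 359333.33 / 10675.00 = 33.66 mm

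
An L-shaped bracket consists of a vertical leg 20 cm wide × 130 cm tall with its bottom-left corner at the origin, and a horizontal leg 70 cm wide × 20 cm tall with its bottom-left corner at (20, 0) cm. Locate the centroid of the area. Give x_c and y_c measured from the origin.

x_c = 25.75 cm, y_c = 45.75 cm

vertical leg: A = 20 × 130 = 2600.00, centroid at (10.00, 65.00).
horizontal leg: A = 70 × 20 = 1400.00, centroid at (55.00, 10.00).
ΣA = 4000.00 cm²
ΣAx_c = (2600.00)(10.00) + (1400.00)(55.00) = 103000.00 cm³
ΣAy_c = (2600.00)(65.00) + (1400.00)(10.00) = 183000.00 cm³
x_c = 103000.00 / 4000.00 = 25.75 cm
y_c = 183000.00 / 4000.00 = 45.75 cm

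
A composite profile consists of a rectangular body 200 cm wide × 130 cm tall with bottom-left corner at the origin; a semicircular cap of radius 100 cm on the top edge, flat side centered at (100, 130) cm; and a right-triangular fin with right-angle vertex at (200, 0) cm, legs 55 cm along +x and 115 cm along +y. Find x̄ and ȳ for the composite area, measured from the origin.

Part | A | x̄ᵢ | ȳᵢ | A·x̄ᵢ | A·ȳᵢ
rectangular body | 26000.00 | 100.00 | 65.00 | 2600000.00 | 1690000.00
semicircular top | 15707.96 | 100.00 | 172.44 | 1570796.33 | 2708701.89
triangular fin | 3162.50 | 218.33 | 38.33 | 690479.17 | 121229.17
Σ | 44870.46 |  |  | 4861275.49 | 4519931.06
x̄ = 4861275.49 / 44870.46 = 108.34 cm
ȳ = 4519931.06 / 44870.46 = 100.73 cm

x̄ = 108.34 cm, ȳ = 100.73 cm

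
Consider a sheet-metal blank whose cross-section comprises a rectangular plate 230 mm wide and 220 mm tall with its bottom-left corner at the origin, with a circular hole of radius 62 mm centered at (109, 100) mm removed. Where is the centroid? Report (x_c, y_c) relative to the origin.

Part | A | x̄ᵢ | ȳᵢ | A·x̄ᵢ | A·ȳᵢ
plate | 50600.00 | 115.00 | 110.00 | 5819000.00 | 5566000.00
hole | -12076.28 | 109.00 | 100.00 | -1316314.76 | -1207628.22
Σ | 38523.72 |  |  | 4502685.24 | 4358371.78
x_c = 4502685.24 / 38523.72 = 116.88 mm
y_c = 4358371.78 / 38523.72 = 113.13 mm

x_c = 116.88 mm, y_c = 113.13 mm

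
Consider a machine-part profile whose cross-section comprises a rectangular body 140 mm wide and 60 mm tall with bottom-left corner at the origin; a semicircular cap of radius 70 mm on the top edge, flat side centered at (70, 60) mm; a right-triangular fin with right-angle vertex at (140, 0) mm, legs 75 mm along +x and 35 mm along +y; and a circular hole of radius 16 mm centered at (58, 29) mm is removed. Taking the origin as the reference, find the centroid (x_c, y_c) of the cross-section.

x_c = 78.09 mm, y_c = 56.28 mm

rectangular body: A = 140 × 60 = 8400.00, centroid at (70.00, 30.00).
semicircular top: A = ½π·70² = 7696.90, centroid at (70.00, 89.71).
triangular fin: A = ½·75·35 = 1312.50, centroid at (165.00, 11.67).
hole: A = −π·16² = -804.25, centroid at (58.00, 29.00).
ΣA = 16605.15 mm², ΣAx_c = 1296699.27 mm³, ΣAy_c = 934470.10 mm³.
x_c = 1296699.27/16605.15 = 78.09 mm; y_c = 934470.10/16605.15 = 56.28 mm.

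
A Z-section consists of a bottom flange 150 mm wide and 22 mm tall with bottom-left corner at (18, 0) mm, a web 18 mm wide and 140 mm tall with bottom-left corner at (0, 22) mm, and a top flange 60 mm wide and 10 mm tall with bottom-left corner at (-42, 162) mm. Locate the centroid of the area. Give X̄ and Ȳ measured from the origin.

Part | A | x̄ᵢ | ȳᵢ | A·x̄ᵢ | A·ȳᵢ
bottom flange | 3300.00 | 93.00 | 11.00 | 306900.00 | 36300.00
web | 2520.00 | 9.00 | 92.00 | 22680.00 | 231840.00
top flange | 600.00 | -12.00 | 167.00 | -7200.00 | 100200.00
Σ | 6420.00 |  |  | 322380.00 | 368340.00
X̄ = 322380.00 / 6420.00 = 50.21 mm
Ȳ = 368340.00 / 6420.00 = 57.37 mm

X̄ = 50.21 mm, Ȳ = 57.37 mm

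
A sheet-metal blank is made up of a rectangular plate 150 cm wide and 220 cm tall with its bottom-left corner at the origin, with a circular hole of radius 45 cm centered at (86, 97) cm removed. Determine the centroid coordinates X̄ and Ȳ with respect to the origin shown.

X̄ = 72.37 cm, Ȳ = 113.10 cm

plate: A = 150 × 220 = 33000.00, centroid at (75.00, 110.00).
hole: A = −π·45² = -6361.73, centroid at (86.00, 97.00).
ΣA = 26638.27 cm²
ΣAX̄ = (33000.00)(75.00) + (-6361.73)(86.00) = 1927891.64 cm³
ΣAȲ = (33000.00)(110.00) + (-6361.73)(97.00) = 3012912.66 cm³
X̄ = 1927891.64 / 26638.27 = 72.37 cm
Ȳ = 3012912.66 / 26638.27 = 113.10 cm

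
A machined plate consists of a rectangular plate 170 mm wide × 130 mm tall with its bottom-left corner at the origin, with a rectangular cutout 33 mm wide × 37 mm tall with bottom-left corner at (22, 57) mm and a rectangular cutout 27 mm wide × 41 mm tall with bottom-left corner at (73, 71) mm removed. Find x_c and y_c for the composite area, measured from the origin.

plate: A = 170 × 130 = 22100.00, centroid at (85.00, 65.00).
hole 1: A = −(33 × 37) = -1221.00, centroid at (38.50, 75.50).
hole 2: A = −(27 × 41) = -1107.00, centroid at (86.50, 91.50).
ΣA = 19772.00 mm², ΣAx_c = 1735736.00 mm³, ΣAy_c = 1243024.00 mm³.
x_c = 1735736.00/19772.00 = 87.79 mm; y_c = 1243024.00/19772.00 = 62.87 mm.

x_c = 87.79 mm, y_c = 62.87 mm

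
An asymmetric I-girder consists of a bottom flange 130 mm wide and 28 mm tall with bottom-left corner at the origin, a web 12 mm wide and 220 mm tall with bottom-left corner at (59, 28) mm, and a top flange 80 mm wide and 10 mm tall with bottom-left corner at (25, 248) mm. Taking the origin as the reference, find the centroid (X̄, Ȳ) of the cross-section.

bottom flange: A = 130 × 28 = 3640.00, centroid at (65.00, 14.00).
web: A = 12 × 220 = 2640.00, centroid at (65.00, 138.00).
top flange: A = 80 × 10 = 800.00, centroid at (65.00, 253.00).
ΣA = 7080.00 mm²
ΣAX̄ = (3640.00)(65.00) + (2640.00)(65.00) + (800.00)(65.00) = 460200.00 mm³
ΣAȲ = (3640.00)(14.00) + (2640.00)(138.00) + (800.00)(253.00) = 617680.00 mm³
X̄ = 460200.00 / 7080.00 = 65.00 mm
Ȳ = 617680.00 / 7080.00 = 87.24 mm

X̄ = 65.00 mm, Ȳ = 87.24 mm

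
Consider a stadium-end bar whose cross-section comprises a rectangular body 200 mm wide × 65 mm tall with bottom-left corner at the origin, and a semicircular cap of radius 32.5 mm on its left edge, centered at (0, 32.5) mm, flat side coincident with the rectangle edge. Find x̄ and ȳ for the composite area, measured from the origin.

rectangular body: A = 200 × 65 = 13000.00, centroid at (100.00, 32.50).
semicircular end: A = ½π·32.5² = 1659.15, centroid at (-13.79, 32.50).
ΣA = 14659.15 mm²
ΣAx̄ = (13000.00)(100.00) + (1659.15)(-13.79) = 1277114.58 mm³
ΣAȳ = (13000.00)(32.50) + (1659.15)(32.50) = 476422.49 mm³
x̄ = 1277114.58 / 14659.15 = 87.12 mm
ȳ = 476422.49 / 14659.15 = 32.50 mm

x̄ = 87.12 mm, ȳ = 32.50 mm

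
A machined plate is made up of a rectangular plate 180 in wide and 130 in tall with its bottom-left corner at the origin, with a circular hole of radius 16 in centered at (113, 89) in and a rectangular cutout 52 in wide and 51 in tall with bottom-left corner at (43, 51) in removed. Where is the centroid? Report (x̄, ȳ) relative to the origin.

x̄ = 91.86 in, ȳ = 62.50 in

plate: A = 180 × 130 = 23400.00, centroid at (90.00, 65.00).
hole 1: A = −π·16² = -804.25, centroid at (113.00, 89.00).
hole 2: A = −(52 × 51) = -2652.00, centroid at (69.00, 76.50).
ΣA = 19943.75 in²
ΣAx̄ = (23400.00)(90.00) + (-804.25)(113.00) + (-2652.00)(69.00) = 1832132.01 in³
ΣAȳ = (23400.00)(65.00) + (-804.25)(89.00) + (-2652.00)(76.50) = 1246543.95 in³
x̄ = 1832132.01 / 19943.75 = 91.86 in
ȳ = 1246543.95 / 19943.75 = 62.50 in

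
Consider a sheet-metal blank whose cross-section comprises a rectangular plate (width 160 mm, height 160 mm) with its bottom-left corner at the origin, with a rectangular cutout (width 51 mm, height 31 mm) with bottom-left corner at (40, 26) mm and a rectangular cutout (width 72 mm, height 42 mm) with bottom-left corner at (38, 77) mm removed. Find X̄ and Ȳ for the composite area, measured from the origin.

Part | A | x̄ᵢ | ȳᵢ | A·x̄ᵢ | A·ȳᵢ
plate | 25600.00 | 80.00 | 80.00 | 2048000.00 | 2048000.00
hole 1 | -1581.00 | 65.50 | 41.50 | -103555.50 | -65611.50
hole 2 | -3024.00 | 74.00 | 98.00 | -223776.00 | -296352.00
Σ | 20995.00 |  |  | 1720668.50 | 1686036.50
X̄ = 1720668.50 / 20995.00 = 81.96 mm
Ȳ = 1686036.50 / 20995.00 = 80.31 mm

X̄ = 81.96 mm, Ȳ = 80.31 mm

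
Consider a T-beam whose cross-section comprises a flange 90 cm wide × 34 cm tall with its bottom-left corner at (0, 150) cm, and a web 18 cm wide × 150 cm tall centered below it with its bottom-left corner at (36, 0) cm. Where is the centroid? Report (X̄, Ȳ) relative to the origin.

X̄ = 45.00 cm, Ȳ = 123.88 cm

web: A = 18 × 150 = 2700.00, centroid at (45.00, 75.00).
flange: A = 90 × 34 = 3060.00, centroid at (45.00, 167.00).
ΣA = 5760.00 cm², ΣAX̄ = 259200.00 cm³, ΣAȲ = 713520.00 cm³.
X̄ = 259200.00/5760.00 = 45.00 cm; Ȳ = 713520.00/5760.00 = 123.88 cm.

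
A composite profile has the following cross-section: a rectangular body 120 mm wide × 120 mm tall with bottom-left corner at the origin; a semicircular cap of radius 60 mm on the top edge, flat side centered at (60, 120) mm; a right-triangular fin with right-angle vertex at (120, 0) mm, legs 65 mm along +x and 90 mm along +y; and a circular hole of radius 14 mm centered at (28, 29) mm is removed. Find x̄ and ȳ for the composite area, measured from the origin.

x̄ = 71.56 mm, ȳ = 78.54 mm

rectangular body: A = 120 × 120 = 14400.00, centroid at (60.00, 60.00).
semicircular top: A = ½π·60² = 5654.87, centroid at (60.00, 145.46).
triangular fin: A = ½·65·90 = 2925.00, centroid at (141.67, 30.00).
hole: A = −π·14² = -615.75, centroid at (28.00, 29.00).
ΣA = 22364.11 mm²
ΣAx̄ = (14400.00)(60.00) + (5654.87)(60.00) + (2925.00)(141.67) + (-615.75)(28.00) = 1600425.95 mm³
ΣAȳ = (14400.00)(60.00) + (5654.87)(145.46) + (2925.00)(30.00) + (-615.75)(29.00) = 1756477.20 mm³
x̄ = 1600425.95 / 22364.11 = 71.56 mm
ȳ = 1756477.20 / 22364.11 = 78.54 mm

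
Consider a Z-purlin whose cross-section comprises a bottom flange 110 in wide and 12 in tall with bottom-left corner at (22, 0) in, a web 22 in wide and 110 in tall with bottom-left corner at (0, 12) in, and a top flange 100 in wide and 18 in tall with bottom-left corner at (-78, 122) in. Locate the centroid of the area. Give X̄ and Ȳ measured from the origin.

Part | A | x̄ᵢ | ȳᵢ | A·x̄ᵢ | A·ȳᵢ
bottom flange | 1320.00 | 77.00 | 6.00 | 101640.00 | 7920.00
web | 2420.00 | 11.00 | 67.00 | 26620.00 | 162140.00
top flange | 1800.00 | -28.00 | 131.00 | -50400.00 | 235800.00
Σ | 5540.00 |  |  | 77860.00 | 405860.00
X̄ = 77860.00 / 5540.00 = 14.05 in
Ȳ = 405860.00 / 5540.00 = 73.26 in

X̄ = 14.05 in, Ȳ = 73.26 in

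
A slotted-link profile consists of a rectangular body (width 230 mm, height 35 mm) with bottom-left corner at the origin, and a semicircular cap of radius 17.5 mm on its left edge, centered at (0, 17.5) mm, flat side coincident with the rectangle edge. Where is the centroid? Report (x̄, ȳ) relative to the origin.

x̄ = 108.10 mm, ȳ = 17.50 mm

rectangular body: A = 230 × 35 = 8050.00, centroid at (115.00, 17.50).
semicircular end: A = ½π·17.5² = 481.06, centroid at (-7.43, 17.50).
ΣA = 8531.06 mm²
ΣAx̄ = (8050.00)(115.00) + (481.06)(-7.43) = 922177.08 mm³
ΣAȳ = (8050.00)(17.50) + (481.06)(17.50) = 149293.49 mm³
x̄ = 922177.08 / 8531.06 = 108.10 mm
ȳ = 149293.49 / 8531.06 = 17.50 mm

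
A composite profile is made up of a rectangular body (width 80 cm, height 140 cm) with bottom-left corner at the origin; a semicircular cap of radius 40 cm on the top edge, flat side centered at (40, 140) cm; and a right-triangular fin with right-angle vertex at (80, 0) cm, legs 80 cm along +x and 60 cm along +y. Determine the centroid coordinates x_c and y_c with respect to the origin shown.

rectangular body: A = 80 × 140 = 11200.00, centroid at (40.00, 70.00).
semicircular top: A = ½π·40² = 2513.27, centroid at (40.00, 156.98).
triangular fin: A = ½·80·60 = 2400.00, centroid at (106.67, 20.00).
ΣA = 16113.27 cm²
ΣAx_c = (11200.00)(40.00) + (2513.27)(40.00) + (2400.00)(106.67) = 804530.96 cm³
ΣAy_c = (11200.00)(70.00) + (2513.27)(156.98) + (2400.00)(20.00) = 1226525.04 cm³
x_c = 804530.96 / 16113.27 = 49.93 cm
y_c = 1226525.04 / 16113.27 = 76.12 cm

x_c = 49.93 cm, y_c = 76.12 cm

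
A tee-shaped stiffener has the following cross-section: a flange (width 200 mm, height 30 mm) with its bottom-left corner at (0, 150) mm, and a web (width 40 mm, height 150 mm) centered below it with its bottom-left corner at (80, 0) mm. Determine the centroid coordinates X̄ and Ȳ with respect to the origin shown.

Part | A | x̄ᵢ | ȳᵢ | A·x̄ᵢ | A·ȳᵢ
web | 6000.00 | 100.00 | 75.00 | 600000.00 | 450000.00
flange | 6000.00 | 100.00 | 165.00 | 600000.00 | 990000.00
Σ | 12000.00 |  |  | 1200000.00 | 1440000.00
X̄ = 1200000.00 / 12000.00 = 100.00 mm
Ȳ = 1440000.00 / 12000.00 = 120.00 mm

X̄ = 100.00 mm, Ȳ = 120.00 mm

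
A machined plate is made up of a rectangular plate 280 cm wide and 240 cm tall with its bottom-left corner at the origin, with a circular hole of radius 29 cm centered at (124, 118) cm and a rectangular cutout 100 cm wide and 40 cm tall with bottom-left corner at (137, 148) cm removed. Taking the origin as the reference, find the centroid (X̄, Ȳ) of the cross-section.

plate: A = 280 × 240 = 67200.00, centroid at (140.00, 120.00).
hole 1: A = −π·29² = -2642.08, centroid at (124.00, 118.00).
hole 2: A = −(100 × 40) = -4000.00, centroid at (187.00, 168.00).
ΣA = 60557.92 cm²
ΣAX̄ = (67200.00)(140.00) + (-2642.08)(124.00) + (-4000.00)(187.00) = 8332382.15 cm³
ΣAȲ = (67200.00)(120.00) + (-2642.08)(118.00) + (-4000.00)(168.00) = 7080234.63 cm³
X̄ = 8332382.15 / 60557.92 = 137.59 cm
Ȳ = 7080234.63 / 60557.92 = 116.92 cm

X̄ = 137.59 cm, Ȳ = 116.92 cm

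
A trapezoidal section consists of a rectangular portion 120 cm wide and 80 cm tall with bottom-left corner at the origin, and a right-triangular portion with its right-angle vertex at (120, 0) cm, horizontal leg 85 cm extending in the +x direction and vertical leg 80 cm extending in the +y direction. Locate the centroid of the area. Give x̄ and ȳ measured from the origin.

rectangular portion: A = 120 × 80 = 9600.00, centroid at (60.00, 40.00).
triangular portion: A = ½·85·80 = 3400.00, centroid at (148.33, 26.67).
ΣA = 13000.00 cm², ΣAx̄ = 1080333.33 cm³, ΣAȳ = 474666.67 cm³.
x̄ = 1080333.33/13000.00 = 83.10 cm; ȳ = 474666.67/13000.00 = 36.51 cm.

x̄ = 83.10 cm, ȳ = 36.51 cm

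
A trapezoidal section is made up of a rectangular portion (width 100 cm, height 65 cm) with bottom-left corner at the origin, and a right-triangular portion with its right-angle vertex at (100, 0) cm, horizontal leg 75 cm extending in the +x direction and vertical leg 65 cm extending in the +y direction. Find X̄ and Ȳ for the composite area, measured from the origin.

X̄ = 70.45 cm, Ȳ = 29.55 cm

Part | A | x̄ᵢ | ȳᵢ | A·x̄ᵢ | A·ȳᵢ
rectangular portion | 6500.00 | 50.00 | 32.50 | 325000.00 | 211250.00
triangular portion | 2437.50 | 125.00 | 21.67 | 304687.50 | 52812.50
Σ | 8937.50 |  |  | 629687.50 | 264062.50
X̄ = 629687.50 / 8937.50 = 70.45 cm
Ȳ = 264062.50 / 8937.50 = 29.55 cm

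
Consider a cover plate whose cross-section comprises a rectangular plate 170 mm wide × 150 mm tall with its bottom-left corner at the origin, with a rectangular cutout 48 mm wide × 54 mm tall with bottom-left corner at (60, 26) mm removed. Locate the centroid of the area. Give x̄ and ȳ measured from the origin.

x̄ = 85.11 mm, ȳ = 77.49 mm

plate: A = 170 × 150 = 25500.00, centroid at (85.00, 75.00).
hole: A = −(48 × 54) = -2592.00, centroid at (84.00, 53.00).
ΣA = 22908.00 mm²
ΣAx̄ = (25500.00)(85.00) + (-2592.00)(84.00) = 1949772.00 mm³
ΣAȳ = (25500.00)(75.00) + (-2592.00)(53.00) = 1775124.00 mm³
x̄ = 1949772.00 / 22908.00 = 85.11 mm
ȳ = 1775124.00 / 22908.00 = 77.49 mm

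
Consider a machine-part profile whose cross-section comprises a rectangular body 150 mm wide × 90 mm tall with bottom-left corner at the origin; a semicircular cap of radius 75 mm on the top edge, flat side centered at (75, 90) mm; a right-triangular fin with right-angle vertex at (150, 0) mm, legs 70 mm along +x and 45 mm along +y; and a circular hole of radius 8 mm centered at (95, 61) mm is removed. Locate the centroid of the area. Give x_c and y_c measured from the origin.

x_c = 81.36 mm, y_c = 71.50 mm

Part | A | x̄ᵢ | ȳᵢ | A·x̄ᵢ | A·ȳᵢ
rectangular body | 13500.00 | 75.00 | 45.00 | 1012500.00 | 607500.00
semicircular top | 8835.73 | 75.00 | 121.83 | 662679.70 | 1076465.64
triangular fin | 1575.00 | 173.33 | 15.00 | 273000.00 | 23625.00
hole | -201.06 | 95.00 | 61.00 | -19100.88 | -12264.78
Σ | 23709.67 |  |  | 1929078.82 | 1695325.86
x_c = 1929078.82 / 23709.67 = 81.36 mm
y_c = 1695325.86 / 23709.67 = 71.50 mm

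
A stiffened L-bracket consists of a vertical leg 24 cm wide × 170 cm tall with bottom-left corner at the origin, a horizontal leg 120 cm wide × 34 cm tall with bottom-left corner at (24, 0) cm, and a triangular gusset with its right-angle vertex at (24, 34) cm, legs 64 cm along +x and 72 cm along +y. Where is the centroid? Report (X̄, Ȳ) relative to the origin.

Part | A | x̄ᵢ | ȳᵢ | A·x̄ᵢ | A·ȳᵢ
vertical leg | 4080.00 | 12.00 | 85.00 | 48960.00 | 346800.00
horizontal leg | 4080.00 | 84.00 | 17.00 | 342720.00 | 69360.00
gusset | 2304.00 | 45.33 | 58.00 | 104448.00 | 133632.00
Σ | 10464.00 |  |  | 496128.00 | 549792.00
X̄ = 496128.00 / 10464.00 = 47.41 cm
Ȳ = 549792.00 / 10464.00 = 52.54 cm

X̄ = 47.41 cm, Ȳ = 52.54 cm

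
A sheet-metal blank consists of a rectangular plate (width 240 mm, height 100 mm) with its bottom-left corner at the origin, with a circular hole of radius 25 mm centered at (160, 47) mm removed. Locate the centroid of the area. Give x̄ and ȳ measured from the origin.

x̄ = 116.44 mm, ȳ = 50.27 mm

Part | A | x̄ᵢ | ȳᵢ | A·x̄ᵢ | A·ȳᵢ
plate | 24000.00 | 120.00 | 50.00 | 2880000.00 | 1200000.00
hole | -1963.50 | 160.00 | 47.00 | -314159.27 | -92284.28
Σ | 22036.50 |  |  | 2565840.73 | 1107715.72
x̄ = 2565840.73 / 22036.50 = 116.44 mm
ȳ = 1107715.72 / 22036.50 = 50.27 mm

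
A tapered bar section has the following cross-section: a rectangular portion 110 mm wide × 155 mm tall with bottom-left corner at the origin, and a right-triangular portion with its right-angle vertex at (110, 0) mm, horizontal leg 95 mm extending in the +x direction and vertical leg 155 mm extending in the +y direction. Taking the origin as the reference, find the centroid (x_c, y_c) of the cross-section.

rectangular portion: A = 110 × 155 = 17050.00, centroid at (55.00, 77.50).
triangular portion: A = ½·95·155 = 7362.50, centroid at (141.67, 51.67).
ΣA = 24412.50 mm², ΣAx_c = 1980770.83 mm³, ΣAy_c = 1701770.83 mm³.
x_c = 1980770.83/24412.50 = 81.14 mm; y_c = 1701770.83/24412.50 = 69.71 mm.

x_c = 81.14 mm, y_c = 69.71 mm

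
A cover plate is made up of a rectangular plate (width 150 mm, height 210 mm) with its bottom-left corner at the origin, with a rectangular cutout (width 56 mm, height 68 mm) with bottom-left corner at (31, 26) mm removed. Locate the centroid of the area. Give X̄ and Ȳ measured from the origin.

Part | A | x̄ᵢ | ȳᵢ | A·x̄ᵢ | A·ȳᵢ
plate | 31500.00 | 75.00 | 105.00 | 2362500.00 | 3307500.00
hole | -3808.00 | 59.00 | 60.00 | -224672.00 | -228480.00
Σ | 27692.00 |  |  | 2137828.00 | 3079020.00
X̄ = 2137828.00 / 27692.00 = 77.20 mm
Ȳ = 3079020.00 / 27692.00 = 111.19 mm

X̄ = 77.20 mm, Ȳ = 111.19 mm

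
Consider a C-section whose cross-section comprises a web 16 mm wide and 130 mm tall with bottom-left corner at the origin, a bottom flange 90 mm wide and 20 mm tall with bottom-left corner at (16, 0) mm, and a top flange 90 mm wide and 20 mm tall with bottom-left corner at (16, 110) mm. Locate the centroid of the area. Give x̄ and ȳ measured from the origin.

x̄ = 41.59 mm, ȳ = 65.00 mm

web: A = 16 × 130 = 2080.00, centroid at (8.00, 65.00).
bottom flange: A = 90 × 20 = 1800.00, centroid at (61.00, 10.00).
top flange: A = 90 × 20 = 1800.00, centroid at (61.00, 120.00).
ΣA = 5680.00 mm²
ΣAx̄ = (2080.00)(8.00) + (1800.00)(61.00) + (1800.00)(61.00) = 236240.00 mm³
ΣAȳ = (2080.00)(65.00) + (1800.00)(10.00) + (1800.00)(120.00) = 369200.00 mm³
x̄ = 236240.00 / 5680.00 = 41.59 mm
ȳ = 369200.00 / 5680.00 = 65.00 mm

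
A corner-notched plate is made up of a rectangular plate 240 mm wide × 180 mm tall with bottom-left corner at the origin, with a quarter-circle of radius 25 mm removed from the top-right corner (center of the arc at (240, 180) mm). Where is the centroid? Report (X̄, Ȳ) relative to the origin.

X̄ = 118.74 mm, Ȳ = 89.09 mm

plate: A = 240 × 180 = 43200.00, centroid at (120.00, 90.00).
removed quarter-circle: A = −¼π·25² = -490.87, centroid at (229.39, 169.39).
ΣA = 42709.13 mm²
ΣAX̄ = (43200.00)(120.00) + (-490.87)(229.39) = 5071398.61 mm³
ΣAȲ = (43200.00)(90.00) + (-490.87)(169.39) = 3804851.04 mm³
X̄ = 5071398.61 / 42709.13 = 118.74 mm
Ȳ = 3804851.04 / 42709.13 = 89.09 mm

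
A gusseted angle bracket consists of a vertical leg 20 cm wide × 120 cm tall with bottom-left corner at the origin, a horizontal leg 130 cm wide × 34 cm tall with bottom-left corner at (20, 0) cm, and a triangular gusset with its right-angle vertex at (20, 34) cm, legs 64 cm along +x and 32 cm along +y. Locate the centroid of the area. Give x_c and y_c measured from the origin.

x_c = 56.35 cm, y_c = 33.77 cm

vertical leg: A = 20 × 120 = 2400.00, centroid at (10.00, 60.00).
horizontal leg: A = 130 × 34 = 4420.00, centroid at (85.00, 17.00).
gusset: A = ½·64·32 = 1024.00, centroid at (41.33, 44.67).
ΣA = 7844.00 cm², ΣAx_c = 442025.33 cm³, ΣAy_c = 264878.67 cm³.
x_c = 442025.33/7844.00 = 56.35 cm; y_c = 264878.67/7844.00 = 33.77 cm.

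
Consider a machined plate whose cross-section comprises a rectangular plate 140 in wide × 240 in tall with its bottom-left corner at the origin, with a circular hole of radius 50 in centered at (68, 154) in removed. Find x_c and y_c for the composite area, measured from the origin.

x_c = 70.61 in, y_c = 109.63 in

plate: A = 140 × 240 = 33600.00, centroid at (70.00, 120.00).
hole: A = −π·50² = -7853.98, centroid at (68.00, 154.00).
ΣA = 25746.02 in²
ΣAx_c = (33600.00)(70.00) + (-7853.98)(68.00) = 1817929.25 in³
ΣAy_c = (33600.00)(120.00) + (-7853.98)(154.00) = 2822486.83 in³
x_c = 1817929.25 / 25746.02 = 70.61 in
y_c = 2822486.83 / 25746.02 = 109.63 in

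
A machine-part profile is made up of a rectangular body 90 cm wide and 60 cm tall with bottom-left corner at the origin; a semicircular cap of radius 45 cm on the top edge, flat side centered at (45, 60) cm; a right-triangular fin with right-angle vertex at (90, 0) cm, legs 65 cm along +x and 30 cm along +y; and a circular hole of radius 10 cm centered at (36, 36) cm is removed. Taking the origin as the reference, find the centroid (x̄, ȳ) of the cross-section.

rectangular body: A = 90 × 60 = 5400.00, centroid at (45.00, 30.00).
semicircular top: A = ½π·45² = 3180.86, centroid at (45.00, 79.10).
triangular fin: A = ½·65·30 = 975.00, centroid at (111.67, 10.00).
hole: A = −π·10² = -314.16, centroid at (36.00, 36.00).
ΣA = 9241.70 cm², ΣAx̄ = 483704.08 cm³, ΣAȳ = 412042.02 cm³.
x̄ = 483704.08/9241.70 = 52.34 cm; ȳ = 412042.02/9241.70 = 44.59 cm.

x̄ = 52.34 cm, ȳ = 44.59 cm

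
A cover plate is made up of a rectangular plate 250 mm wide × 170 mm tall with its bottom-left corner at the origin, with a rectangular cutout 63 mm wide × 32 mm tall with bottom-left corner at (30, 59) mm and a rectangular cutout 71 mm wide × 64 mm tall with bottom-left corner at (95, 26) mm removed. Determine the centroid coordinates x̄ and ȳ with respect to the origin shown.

x̄ = 127.87 mm, ȳ = 88.97 mm

Part | A | x̄ᵢ | ȳᵢ | A·x̄ᵢ | A·ȳᵢ
plate | 42500.00 | 125.00 | 85.00 | 5312500.00 | 3612500.00
hole 1 | -2016.00 | 61.50 | 75.00 | -123984.00 | -151200.00
hole 2 | -4544.00 | 130.50 | 58.00 | -592992.00 | -263552.00
Σ | 35940.00 |  |  | 4595524.00 | 3197748.00
x̄ = 4595524.00 / 35940.00 = 127.87 mm
ȳ = 3197748.00 / 35940.00 = 88.97 mm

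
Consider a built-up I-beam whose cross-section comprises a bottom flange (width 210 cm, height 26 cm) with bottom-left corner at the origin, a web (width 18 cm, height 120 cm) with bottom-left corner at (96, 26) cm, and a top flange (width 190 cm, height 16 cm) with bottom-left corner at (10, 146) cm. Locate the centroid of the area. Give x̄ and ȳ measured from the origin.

x̄ = 105.00 cm, ȳ = 68.00 cm

Part | A | x̄ᵢ | ȳᵢ | A·x̄ᵢ | A·ȳᵢ
bottom flange | 5460.00 | 105.00 | 13.00 | 573300.00 | 70980.00
web | 2160.00 | 105.00 | 86.00 | 226800.00 | 185760.00
top flange | 3040.00 | 105.00 | 154.00 | 319200.00 | 468160.00
Σ | 10660.00 |  |  | 1119300.00 | 724900.00
x̄ = 1119300.00 / 10660.00 = 105.00 cm
ȳ = 724900.00 / 10660.00 = 68.00 cm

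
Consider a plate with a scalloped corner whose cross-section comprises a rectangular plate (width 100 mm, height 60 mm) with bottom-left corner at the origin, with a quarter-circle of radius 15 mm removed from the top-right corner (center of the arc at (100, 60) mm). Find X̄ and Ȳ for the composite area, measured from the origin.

plate: A = 100 × 60 = 6000.00, centroid at (50.00, 30.00).
removed quarter-circle: A = −¼π·15² = -176.71, centroid at (93.63, 53.63).
ΣA = 5823.29 mm²
ΣAX̄ = (6000.00)(50.00) + (-176.71)(93.63) = 283453.54 mm³
ΣAȲ = (6000.00)(30.00) + (-176.71)(53.63) = 170522.12 mm³
X̄ = 283453.54 / 5823.29 = 48.68 mm
Ȳ = 170522.12 / 5823.29 = 29.28 mm

X̄ = 48.68 mm, Ȳ = 29.28 mm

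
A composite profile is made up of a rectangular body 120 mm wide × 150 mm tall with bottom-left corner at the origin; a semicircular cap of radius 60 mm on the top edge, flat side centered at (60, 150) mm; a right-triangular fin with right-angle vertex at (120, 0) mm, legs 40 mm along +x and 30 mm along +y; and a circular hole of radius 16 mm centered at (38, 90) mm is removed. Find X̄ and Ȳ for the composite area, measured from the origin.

rectangular body: A = 120 × 150 = 18000.00, centroid at (60.00, 75.00).
semicircular top: A = ½π·60² = 5654.87, centroid at (60.00, 175.46).
triangular fin: A = ½·40·30 = 600.00, centroid at (133.33, 10.00).
hole: A = −π·16² = -804.25, centroid at (38.00, 90.00).
ΣA = 23450.62 mm²
ΣAX̄ = (18000.00)(60.00) + (5654.87)(60.00) + (600.00)(133.33) + (-804.25)(38.00) = 1468730.59 mm³
ΣAȲ = (18000.00)(75.00) + (5654.87)(175.46) + (600.00)(10.00) + (-804.25)(90.00) = 2275847.72 mm³
X̄ = 1468730.59 / 23450.62 = 62.63 mm
Ȳ = 2275847.72 / 23450.62 = 97.05 mm

X̄ = 62.63 mm, Ȳ = 97.05 mm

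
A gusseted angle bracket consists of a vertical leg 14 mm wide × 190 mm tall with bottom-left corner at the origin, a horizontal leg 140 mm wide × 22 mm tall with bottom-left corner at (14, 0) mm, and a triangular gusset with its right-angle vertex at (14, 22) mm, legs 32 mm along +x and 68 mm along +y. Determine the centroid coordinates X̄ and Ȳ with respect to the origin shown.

vertical leg: A = 14 × 190 = 2660.00, centroid at (7.00, 95.00).
horizontal leg: A = 140 × 22 = 3080.00, centroid at (84.00, 11.00).
gusset: A = ½·32·68 = 1088.00, centroid at (24.67, 44.67).
ΣA = 6828.00 mm², ΣAX̄ = 304177.33 mm³, ΣAȲ = 335177.33 mm³.
X̄ = 304177.33/6828.00 = 44.55 mm; Ȳ = 335177.33/6828.00 = 49.09 mm.

X̄ = 44.55 mm, Ȳ = 49.09 mm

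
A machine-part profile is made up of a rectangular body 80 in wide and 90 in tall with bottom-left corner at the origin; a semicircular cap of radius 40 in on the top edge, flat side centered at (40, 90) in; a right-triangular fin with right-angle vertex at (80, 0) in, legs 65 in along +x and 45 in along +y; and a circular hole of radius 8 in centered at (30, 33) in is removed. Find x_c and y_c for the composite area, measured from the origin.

x_c = 48.40 in, y_c = 55.42 in

rectangular body: A = 80 × 90 = 7200.00, centroid at (40.00, 45.00).
semicircular top: A = ½π·40² = 2513.27, centroid at (40.00, 106.98).
triangular fin: A = ½·65·45 = 1462.50, centroid at (101.67, 15.00).
hole: A = −π·8² = -201.06, centroid at (30.00, 33.00).
ΣA = 10974.71 in²
ΣAx_c = (7200.00)(40.00) + (2513.27)(40.00) + (1462.50)(101.67) + (-201.06)(30.00) = 531186.61 in³
ΣAy_c = (7200.00)(45.00) + (2513.27)(106.98) + (1462.50)(15.00) + (-201.06)(33.00) = 608163.79 in³
x_c = 531186.61 / 10974.71 = 48.40 in
y_c = 608163.79 / 10974.71 = 55.42 in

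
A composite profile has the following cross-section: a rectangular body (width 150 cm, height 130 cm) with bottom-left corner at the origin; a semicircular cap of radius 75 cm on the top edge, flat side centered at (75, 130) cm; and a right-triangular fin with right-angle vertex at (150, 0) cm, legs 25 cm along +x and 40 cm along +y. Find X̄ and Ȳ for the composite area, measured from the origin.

X̄ = 76.44 cm, Ȳ = 93.77 cm

Part | A | x̄ᵢ | ȳᵢ | A·x̄ᵢ | A·ȳᵢ
rectangular body | 19500.00 | 75.00 | 65.00 | 1462500.00 | 1267500.00
semicircular top | 8835.73 | 75.00 | 161.83 | 662679.70 | 1429894.81
triangular fin | 500.00 | 158.33 | 13.33 | 79166.67 | 6666.67
Σ | 28835.73 |  |  | 2204346.37 | 2704061.48
X̄ = 2204346.37 / 28835.73 = 76.44 cm
Ȳ = 2704061.48 / 28835.73 = 93.77 cm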